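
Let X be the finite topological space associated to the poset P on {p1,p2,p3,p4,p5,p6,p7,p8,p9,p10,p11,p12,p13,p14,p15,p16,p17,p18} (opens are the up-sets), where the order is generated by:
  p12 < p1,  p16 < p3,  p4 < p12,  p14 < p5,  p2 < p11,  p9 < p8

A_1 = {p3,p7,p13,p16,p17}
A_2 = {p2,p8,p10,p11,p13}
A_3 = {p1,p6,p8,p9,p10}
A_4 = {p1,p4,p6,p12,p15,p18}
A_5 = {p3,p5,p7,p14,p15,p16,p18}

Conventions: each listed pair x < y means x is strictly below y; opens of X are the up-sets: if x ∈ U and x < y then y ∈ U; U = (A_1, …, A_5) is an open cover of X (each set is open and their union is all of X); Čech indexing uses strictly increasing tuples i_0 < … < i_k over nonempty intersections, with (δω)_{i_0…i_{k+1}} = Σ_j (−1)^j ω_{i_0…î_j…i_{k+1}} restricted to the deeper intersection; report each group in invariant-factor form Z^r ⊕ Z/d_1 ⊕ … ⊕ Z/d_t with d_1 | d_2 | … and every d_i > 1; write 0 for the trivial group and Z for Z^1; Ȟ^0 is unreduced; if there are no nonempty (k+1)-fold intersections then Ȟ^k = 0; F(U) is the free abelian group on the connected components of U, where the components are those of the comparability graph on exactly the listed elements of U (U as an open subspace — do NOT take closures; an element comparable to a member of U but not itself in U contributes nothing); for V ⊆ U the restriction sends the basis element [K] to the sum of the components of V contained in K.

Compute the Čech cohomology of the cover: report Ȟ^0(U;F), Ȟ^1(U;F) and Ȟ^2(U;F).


cover nerve:
  A12={p13} A15={p3,p7,p16} A23={p8,p10} A34={p1,p6} A45={p15,p18}
components per intersection:
  A1: {p3,p16} {p7} {p13} {p17}
  A2: {p2,p11} {p8} {p10} {p13}
  A3: {p1} {p6} {p8,p9} {p10}
  A4: {p1,p4,p12} {p6} {p15} {p18}
  A5: {p3,p16} {p5,p14} {p7} {p15} {p18}
  A12: {p13}
  A15: {p3,p16} {p7}
  A23: {p8} {p10}
  A34: {p1} {p6}
  A45: {p15} {p18}
C dims 21,9; δ0: rk 9, SNF 1^9
Ȟ^0: (21−9)−0=12 ⇒ Z^12
Ȟ^1: (9−0)−9=0 ⇒ 0
Ȟ^2: (0−0)−0=0 ⇒ 0

Ȟ^0 ≅ Z^12, Ȟ^1 ≅ 0 and Ȟ^2 ≅ 0


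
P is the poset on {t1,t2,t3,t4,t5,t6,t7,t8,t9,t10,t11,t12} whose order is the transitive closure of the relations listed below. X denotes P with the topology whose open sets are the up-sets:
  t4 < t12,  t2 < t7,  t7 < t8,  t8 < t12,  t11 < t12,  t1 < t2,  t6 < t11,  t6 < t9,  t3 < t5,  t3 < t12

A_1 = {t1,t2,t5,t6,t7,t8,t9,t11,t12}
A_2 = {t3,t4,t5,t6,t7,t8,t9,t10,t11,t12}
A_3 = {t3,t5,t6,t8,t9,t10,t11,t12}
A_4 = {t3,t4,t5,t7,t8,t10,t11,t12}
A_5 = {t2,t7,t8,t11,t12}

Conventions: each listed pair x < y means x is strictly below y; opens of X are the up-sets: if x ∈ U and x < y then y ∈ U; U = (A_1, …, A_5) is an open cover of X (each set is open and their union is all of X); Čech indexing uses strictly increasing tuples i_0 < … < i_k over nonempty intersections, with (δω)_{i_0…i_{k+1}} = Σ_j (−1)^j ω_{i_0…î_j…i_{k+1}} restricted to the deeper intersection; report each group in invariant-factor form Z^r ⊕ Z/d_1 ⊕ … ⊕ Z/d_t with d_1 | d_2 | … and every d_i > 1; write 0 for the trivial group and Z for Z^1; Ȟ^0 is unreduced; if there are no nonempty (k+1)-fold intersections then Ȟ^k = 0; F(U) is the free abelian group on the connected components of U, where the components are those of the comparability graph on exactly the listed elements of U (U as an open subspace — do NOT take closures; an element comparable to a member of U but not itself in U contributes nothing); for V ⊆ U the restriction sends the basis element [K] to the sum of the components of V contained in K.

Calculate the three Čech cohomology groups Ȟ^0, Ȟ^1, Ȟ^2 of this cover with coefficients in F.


nerve of the cover:
  A12={t5,t6,t7,t8,t9,t11,t12} A13={t5,t6,t8,t9,t11,t12} A14={t5,t7,t8,t11,t12} A15={t2,t7,t8,t11,t12} A23={t3,t5,t6,t8,t9,t10,t11,t12} A24={t3,t4,t5,t7,t8,t10,t11,t12} A25={t7,t8,t11,t12} A34={t3,t5,t8,t10,t11,t12} A35={t8,t11,t12} A45={t7,t8,t11,t12}
  A123={t5,t6,t8,t9,t11,t12} A124={t5,t7,t8,t11,t12} A125={t7,t8,t11,t12} A134={t5,t8,t11,t12} A135={t8,t11,t12} A145={t7,t8,t11,t12} A234={t3,t5,t8,t10,t11,t12} A235={t8,t11,t12} A245={t7,t8,t11,t12} A345={t8,t11,t12}
  A1234={t5,t8,t11,t12} A1235={t8,t11,t12} A1245={t7,t8,t11,t12} A1345={t8,t11,t12} A2345={t8,t11,t12}
  A12345={t8,t11,t12}
components per intersection:
  A1: {t1,t2,t6,t7,t8,t9,t11,t12} {t5}
  A2: {t3,t4,t5,t6,t7,t8,t9,t11,t12} {t10}
  A3: {t3,t5,t6,t8,t9,t11,t12} {t10}
  A4: {t3,t4,t5,t7,t8,t11,t12} {t10}
  A5: {t2,t7,t8,t11,t12}
  A12: {t5} {t6,t7,t8,t9,t11,t12}
  A13: {t5} {t6,t8,t9,t11,t12}
  A14: {t5} {t7,t8,t11,t12}
  A15: {t2,t7,t8,t11,t12}
  A23: {t3,t5,t6,t8,t9,t11,t12} {t10}
  A24: {t3,t4,t5,t7,t8,t11,t12} {t10}
  A25: {t7,t8,t11,t12}
  A34: {t3,t5,t8,t11,t12} {t10}
  A35: {t8,t11,t12}
  A45: {t7,t8,t11,t12}
  A123: {t5} {t6,t8,t9,t11,t12}
  A124: {t5} {t7,t8,t11,t12}
  A125: {t7,t8,t11,t12}
  A134: {t5} {t8,t11,t12}
  A135: {t8,t11,t12}
  A145: {t7,t8,t11,t12}
  A234: {t3,t5,t8,t11,t12} {t10}
  A235: {t8,t11,t12}
  A245: {t7,t8,t11,t12}
  A345: {t8,t11,t12}
  A1234: {t5} {t8,t11,t12}
  A1235: {t8,t11,t12}
  A1245: {t7,t8,t11,t12}
  A1345: {t8,t11,t12}
  A2345: {t8,t11,t12}
  A12345: {t8,t11,t12}
C dims 9,16,14,6; δ0: rk 7, SNF 1^7; δ1: rk 9, SNF 1^9; δ2: rk 5, SNF 1^5
Ȟ^0 = (9 − 7) − 0 = 2, so Ȟ^0 ≅ Z^2
Ȟ^1 = (16 − 9) − 7 = 0, so Ȟ^1 ≅ 0
Ȟ^2 = (14 − 5) − 9 = 0, so Ȟ^2 ≅ 0

Ȟ^0 ≅ Z^2; Ȟ^1 ≅ 0; Ȟ^2 ≅ 0


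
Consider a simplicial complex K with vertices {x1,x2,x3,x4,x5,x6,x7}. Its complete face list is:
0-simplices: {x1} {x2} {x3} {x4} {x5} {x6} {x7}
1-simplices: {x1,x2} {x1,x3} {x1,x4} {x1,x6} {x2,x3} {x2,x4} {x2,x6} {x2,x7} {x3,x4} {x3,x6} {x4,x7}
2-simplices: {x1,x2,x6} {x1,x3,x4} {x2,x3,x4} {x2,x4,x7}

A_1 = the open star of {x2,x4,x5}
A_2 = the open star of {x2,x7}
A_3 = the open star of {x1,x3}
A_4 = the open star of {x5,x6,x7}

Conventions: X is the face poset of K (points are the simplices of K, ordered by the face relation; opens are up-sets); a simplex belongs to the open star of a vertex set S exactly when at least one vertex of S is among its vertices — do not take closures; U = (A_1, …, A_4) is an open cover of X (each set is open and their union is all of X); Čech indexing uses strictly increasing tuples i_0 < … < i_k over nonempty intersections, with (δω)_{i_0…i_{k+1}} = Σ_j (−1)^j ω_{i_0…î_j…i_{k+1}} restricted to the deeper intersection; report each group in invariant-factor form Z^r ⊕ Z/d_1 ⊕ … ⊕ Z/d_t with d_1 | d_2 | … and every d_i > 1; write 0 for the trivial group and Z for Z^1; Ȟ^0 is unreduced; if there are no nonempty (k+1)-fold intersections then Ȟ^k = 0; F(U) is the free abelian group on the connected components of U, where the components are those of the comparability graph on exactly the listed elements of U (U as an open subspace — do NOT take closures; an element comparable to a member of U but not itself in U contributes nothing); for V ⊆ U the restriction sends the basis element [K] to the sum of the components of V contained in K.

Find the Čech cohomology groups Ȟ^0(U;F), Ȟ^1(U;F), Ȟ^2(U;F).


Ȟ^0 ≅ Z^2; Ȟ^1 ≅ Z^2; Ȟ^2 ≅ 0

nerve simplices:
  A1={{x2},{x4},{x5},{x1,x2},{x1,x4},{x2,x3},{x2,x4},{x2,x6},{x2,x7},{x3,x4},{x4,x7},{x1,x2,x6},{x1,x3,x4},{x2,x3,x4},{x2,x4,x7}} A2={{x2},{x7},{x1,x2},{x2,x3},{x2,x4},{x2,x6},{x2,x7},{x4,x7},{x1,x2,x6},{x2,x3,x4},{x2,x4,x7}} A3={{x1},{x3},{x1,x2},{x1,x3},{x1,x4},{x1,x6},{x2,x3},{x3,x4},{x3,x6},{x1,x2,x6},{x1,x3,x4},{x2,x3,x4}} A4={{x5},{x6},{x7},{x1,x6},{x2,x6},{x2,x7},{x3,x6},{x4,x7},{x1,x2,x6},{x2,x4,x7}}
  A12={{x2},{x1,x2},{x2,x3},{x2,x4},{x2,x6},{x2,x7},{x4,x7},{x1,x2,x6},{x2,x3,x4},{x2,x4,x7}} A13={{x1,x2},{x1,x4},{x2,x3},{x3,x4},{x1,x2,x6},{x1,x3,x4},{x2,x3,x4}} A14={{x5},{x2,x6},{x2,x7},{x4,x7},{x1,x2,x6},{x2,x4,x7}} A23={{x1,x2},{x2,x3},{x1,x2,x6},{x2,x3,x4}} A24={{x7},{x2,x6},{x2,x7},{x4,x7},{x1,x2,x6},{x2,x4,x7}} A34={{x1,x6},{x3,x6},{x1,x2,x6}}
  A123={{x1,x2},{x2,x3},{x1,x2,x6},{x2,x3,x4}} A124={{x2,x6},{x2,x7},{x4,x7},{x1,x2,x6},{x2,x4,x7}} A134={{x1,x2,x6}} A234={{x1,x2,x6}}
  A1234={{x1,x2,x6}}
components per intersection:
  A1: {{x2},{x4},{x1,x2},{x1,x4},{x2,x3},{x2,x4},{x2,x6},{x2,x7},{x3,x4},{x4,x7},{x1,x2,x6},{x1,x3,x4},{x2,x3,x4},{x2,x4,x7}} {{x5}}
  A2: {{x2},{x7},{x1,x2},{x2,x3},{x2,x4},{x2,x6},{x2,x7},{x4,x7},{x1,x2,x6},{x2,x3,x4},{x2,x4,x7}}
  A3: {{x1},{x3},{x1,x2},{x1,x3},{x1,x4},{x1,x6},{x2,x3},{x3,x4},{x3,x6},{x1,x2,x6},{x1,x3,x4},{x2,x3,x4}}
  A4: {{x5}} {{x6},{x1,x6},{x2,x6},{x3,x6},{x1,x2,x6}} {{x7},{x2,x7},{x4,x7},{x2,x4,x7}}
  A12: {{x2},{x1,x2},{x2,x3},{x2,x4},{x2,x6},{x2,x7},{x4,x7},{x1,x2,x6},{x2,x3,x4},{x2,x4,x7}}
  A13: {{x1,x2},{x1,x2,x6}} {{x1,x4},{x2,x3},{x3,x4},{x1,x3,x4},{x2,x3,x4}}
  A14: {{x5}} {{x2,x6},{x1,x2,x6}} {{x2,x7},{x4,x7},{x2,x4,x7}}
  A23: {{x1,x2},{x1,x2,x6}} {{x2,x3},{x2,x3,x4}}
  A24: {{x7},{x2,x7},{x4,x7},{x2,x4,x7}} {{x2,x6},{x1,x2,x6}}
  A34: {{x1,x6},{x1,x2,x6}} {{x3,x6}}
  A123: {{x1,x2},{x1,x2,x6}} {{x2,x3},{x2,x3,x4}}
  A124: {{x2,x6},{x1,x2,x6}} {{x2,x7},{x4,x7},{x2,x4,x7}}
  A134: {{x1,x2,x6}}
  A234: {{x1,x2,x6}}
  A1234: {{x1,x2,x6}}
C dims 7,12,6,1; δ0: rk 5, SNF 1^5; δ1: rk 5, SNF 1^5; δ2: rk 1, SNF 1^1
degree 0: 7−5−0 = 2 → Ȟ^0 ≅ Z^2
degree 1: 12−5−5 = 2 → Ȟ^1 ≅ Z^2
degree 2: 6−1−5 = 0 → Ȟ^2 ≅ 0


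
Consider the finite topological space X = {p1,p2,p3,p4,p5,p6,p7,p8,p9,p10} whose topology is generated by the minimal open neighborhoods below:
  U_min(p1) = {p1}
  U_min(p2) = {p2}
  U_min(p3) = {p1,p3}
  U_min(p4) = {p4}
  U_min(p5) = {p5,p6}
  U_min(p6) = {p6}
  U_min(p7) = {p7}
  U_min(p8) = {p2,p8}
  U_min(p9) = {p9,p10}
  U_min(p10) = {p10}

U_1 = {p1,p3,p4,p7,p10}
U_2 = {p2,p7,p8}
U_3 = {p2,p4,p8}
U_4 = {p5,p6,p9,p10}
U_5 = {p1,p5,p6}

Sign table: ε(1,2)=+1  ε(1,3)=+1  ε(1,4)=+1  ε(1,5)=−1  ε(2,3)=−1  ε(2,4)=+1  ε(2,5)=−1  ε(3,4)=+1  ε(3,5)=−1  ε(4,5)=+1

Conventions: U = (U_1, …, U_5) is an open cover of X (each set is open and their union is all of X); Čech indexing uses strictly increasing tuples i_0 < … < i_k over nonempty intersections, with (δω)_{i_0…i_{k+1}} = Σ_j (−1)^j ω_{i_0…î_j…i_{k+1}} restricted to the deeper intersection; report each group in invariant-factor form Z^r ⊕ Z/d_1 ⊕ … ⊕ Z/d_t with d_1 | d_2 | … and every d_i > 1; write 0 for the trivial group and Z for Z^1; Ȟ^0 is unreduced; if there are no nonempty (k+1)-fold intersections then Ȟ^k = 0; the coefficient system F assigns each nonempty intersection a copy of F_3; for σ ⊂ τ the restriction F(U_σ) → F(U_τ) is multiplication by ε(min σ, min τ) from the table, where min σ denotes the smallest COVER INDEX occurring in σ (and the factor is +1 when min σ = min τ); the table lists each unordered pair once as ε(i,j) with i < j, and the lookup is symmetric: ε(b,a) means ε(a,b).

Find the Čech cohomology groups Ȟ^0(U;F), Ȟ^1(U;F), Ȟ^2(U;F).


nonempty intersections:
  U12={p7} U13={p4} U14={p10} U15={p1} U23={p2,p8} U45={p5,p6}
C dims 5,6; δ0: rk_F3 5
Ȟ^0: (5−5)−0=0 ⇒ 0
Ȟ^1: (6−0)−5=1 ⇒ Z/3
Ȟ^2: (0−0)−0=0 ⇒ 0

Ȟ^0 = 0; Ȟ^1 = Z/3; Ȟ^2 = 0


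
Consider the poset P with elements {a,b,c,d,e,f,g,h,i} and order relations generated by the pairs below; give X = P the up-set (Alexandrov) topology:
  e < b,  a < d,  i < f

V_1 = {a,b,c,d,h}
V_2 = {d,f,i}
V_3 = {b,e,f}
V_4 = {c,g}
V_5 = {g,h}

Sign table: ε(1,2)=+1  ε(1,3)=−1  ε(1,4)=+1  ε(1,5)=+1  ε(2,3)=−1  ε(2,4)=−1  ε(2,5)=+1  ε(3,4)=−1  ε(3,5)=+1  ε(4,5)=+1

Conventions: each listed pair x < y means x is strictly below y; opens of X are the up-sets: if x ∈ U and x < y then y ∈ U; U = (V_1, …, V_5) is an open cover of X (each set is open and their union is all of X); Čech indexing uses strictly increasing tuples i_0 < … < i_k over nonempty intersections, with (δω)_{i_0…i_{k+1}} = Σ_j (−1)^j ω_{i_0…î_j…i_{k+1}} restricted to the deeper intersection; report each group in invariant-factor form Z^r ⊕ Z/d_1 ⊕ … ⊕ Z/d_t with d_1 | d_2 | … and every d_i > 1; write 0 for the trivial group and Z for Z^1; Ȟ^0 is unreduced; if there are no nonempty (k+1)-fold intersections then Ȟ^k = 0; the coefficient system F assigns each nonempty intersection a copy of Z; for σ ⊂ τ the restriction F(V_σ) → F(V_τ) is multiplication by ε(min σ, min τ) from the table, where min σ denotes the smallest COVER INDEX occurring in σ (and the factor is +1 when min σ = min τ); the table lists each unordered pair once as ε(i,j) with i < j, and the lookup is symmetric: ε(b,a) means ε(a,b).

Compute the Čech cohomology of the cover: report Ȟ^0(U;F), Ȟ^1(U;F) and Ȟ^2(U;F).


Ȟ^0 ≅ Z, Ȟ^1 ≅ Z^2 and Ȟ^2 ≅ 0

nonempty overlaps:
  V12={d} V13={b} V14={c} V15={h} V23={f} V45={g}
C dims 5,6; δ0: rk 4, SNF 1^4
degree 0: 5−4−0 = 1 → Ȟ^0 ≅ Z
degree 1: 6−0−4 = 2 → Ȟ^1 ≅ Z^2
degree 2: 0−0−0 = 0 → Ȟ^2 ≅ 0


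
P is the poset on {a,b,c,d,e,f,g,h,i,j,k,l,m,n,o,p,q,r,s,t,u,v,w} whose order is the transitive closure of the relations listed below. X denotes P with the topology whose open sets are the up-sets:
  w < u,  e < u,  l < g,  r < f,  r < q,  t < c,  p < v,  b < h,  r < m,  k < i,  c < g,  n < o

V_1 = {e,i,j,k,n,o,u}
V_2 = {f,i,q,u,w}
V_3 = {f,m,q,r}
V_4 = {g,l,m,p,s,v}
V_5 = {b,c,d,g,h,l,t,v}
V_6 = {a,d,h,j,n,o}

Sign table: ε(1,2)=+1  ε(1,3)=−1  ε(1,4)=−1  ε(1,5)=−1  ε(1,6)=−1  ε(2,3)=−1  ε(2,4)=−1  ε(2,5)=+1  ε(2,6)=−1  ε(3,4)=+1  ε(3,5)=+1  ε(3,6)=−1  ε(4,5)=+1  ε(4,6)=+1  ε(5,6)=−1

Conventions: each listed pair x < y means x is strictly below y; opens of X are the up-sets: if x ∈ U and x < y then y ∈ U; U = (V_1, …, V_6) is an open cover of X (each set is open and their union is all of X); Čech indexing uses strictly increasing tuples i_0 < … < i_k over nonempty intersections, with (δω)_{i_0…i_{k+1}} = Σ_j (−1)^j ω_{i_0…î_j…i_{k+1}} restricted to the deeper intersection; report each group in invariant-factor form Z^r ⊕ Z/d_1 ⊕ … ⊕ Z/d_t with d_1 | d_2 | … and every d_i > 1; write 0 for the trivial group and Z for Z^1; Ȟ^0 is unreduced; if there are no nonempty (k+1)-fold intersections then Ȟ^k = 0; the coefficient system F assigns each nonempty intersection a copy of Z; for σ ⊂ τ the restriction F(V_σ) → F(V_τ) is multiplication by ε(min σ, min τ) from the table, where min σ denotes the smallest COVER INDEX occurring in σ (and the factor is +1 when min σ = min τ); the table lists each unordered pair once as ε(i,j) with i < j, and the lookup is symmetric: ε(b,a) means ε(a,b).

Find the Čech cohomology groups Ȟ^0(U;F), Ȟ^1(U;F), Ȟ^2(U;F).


Ȟ^0 = 0, Ȟ^1 = Z/2, Ȟ^2 = 0

nerve of the cover:
  V12={i,u} V16={j,n,o} V23={f,q} V34={m} V45={g,l,v} V56={d,h}
C dims 6,6; δ0: rk 6, SNF 1^5·2
Ȟ^0 = (6 − 6) − 0 = 0, so Ȟ^0 ≅ 0
Ȟ^1 = (6 − 0) − 6 = 0 plus torsion [2], so Ȟ^1 ≅ Z/2
Ȟ^2 = (0 − 0) − 0 = 0, so Ȟ^2 ≅ 0


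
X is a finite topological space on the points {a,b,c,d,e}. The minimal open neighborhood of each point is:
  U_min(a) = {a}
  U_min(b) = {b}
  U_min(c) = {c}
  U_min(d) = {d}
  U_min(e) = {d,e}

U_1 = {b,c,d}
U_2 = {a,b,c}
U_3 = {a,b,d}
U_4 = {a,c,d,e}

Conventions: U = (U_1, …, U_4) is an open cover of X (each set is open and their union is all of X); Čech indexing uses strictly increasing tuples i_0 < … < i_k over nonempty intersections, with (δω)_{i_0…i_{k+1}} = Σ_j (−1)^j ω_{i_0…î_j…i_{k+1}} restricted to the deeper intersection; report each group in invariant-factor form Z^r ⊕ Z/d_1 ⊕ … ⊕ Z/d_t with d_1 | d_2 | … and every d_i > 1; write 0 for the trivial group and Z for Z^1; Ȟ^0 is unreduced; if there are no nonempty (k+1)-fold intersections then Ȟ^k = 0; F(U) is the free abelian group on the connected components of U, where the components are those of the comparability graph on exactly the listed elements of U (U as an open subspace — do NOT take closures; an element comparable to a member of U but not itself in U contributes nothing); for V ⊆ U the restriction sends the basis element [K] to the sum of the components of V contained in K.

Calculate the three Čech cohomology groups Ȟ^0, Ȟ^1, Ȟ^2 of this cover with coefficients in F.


intersection data:
  U12={b,c} U13={b,d} U14={c,d} U23={a,b} U24={a,c} U34={a,d}
  U123={b} U124={c} U134={d} U234={a}
components per intersection:
  U1: {b} {c} {d}
  U2: {a} {b} {c}
  U3: {a} {b} {d}
  U4: {a} {c} {d,e}
  U12: {b} {c}
  U13: {b} {d}
  U14: {c} {d}
  U23: {a} {b}
  U24: {a} {c}
  U34: {a} {d}
  U123: {b}
  U124: {c}
  U134: {d}
  U234: {a}
C dims 12,12,4; δ0: rk 8, SNF 1^8; δ1: rk 4, SNF 1^4
Ȟ^0 = (12 − 8) − 0 = 4, so Ȟ^0 ≅ Z^4
Ȟ^1 = (12 − 4) − 8 = 0, so Ȟ^1 ≅ 0
Ȟ^2 = (4 − 0) − 4 = 0, so Ȟ^2 ≅ 0

Ȟ^0 ≅ Z^4; Ȟ^1 ≅ 0; Ȟ^2 ≅ 0


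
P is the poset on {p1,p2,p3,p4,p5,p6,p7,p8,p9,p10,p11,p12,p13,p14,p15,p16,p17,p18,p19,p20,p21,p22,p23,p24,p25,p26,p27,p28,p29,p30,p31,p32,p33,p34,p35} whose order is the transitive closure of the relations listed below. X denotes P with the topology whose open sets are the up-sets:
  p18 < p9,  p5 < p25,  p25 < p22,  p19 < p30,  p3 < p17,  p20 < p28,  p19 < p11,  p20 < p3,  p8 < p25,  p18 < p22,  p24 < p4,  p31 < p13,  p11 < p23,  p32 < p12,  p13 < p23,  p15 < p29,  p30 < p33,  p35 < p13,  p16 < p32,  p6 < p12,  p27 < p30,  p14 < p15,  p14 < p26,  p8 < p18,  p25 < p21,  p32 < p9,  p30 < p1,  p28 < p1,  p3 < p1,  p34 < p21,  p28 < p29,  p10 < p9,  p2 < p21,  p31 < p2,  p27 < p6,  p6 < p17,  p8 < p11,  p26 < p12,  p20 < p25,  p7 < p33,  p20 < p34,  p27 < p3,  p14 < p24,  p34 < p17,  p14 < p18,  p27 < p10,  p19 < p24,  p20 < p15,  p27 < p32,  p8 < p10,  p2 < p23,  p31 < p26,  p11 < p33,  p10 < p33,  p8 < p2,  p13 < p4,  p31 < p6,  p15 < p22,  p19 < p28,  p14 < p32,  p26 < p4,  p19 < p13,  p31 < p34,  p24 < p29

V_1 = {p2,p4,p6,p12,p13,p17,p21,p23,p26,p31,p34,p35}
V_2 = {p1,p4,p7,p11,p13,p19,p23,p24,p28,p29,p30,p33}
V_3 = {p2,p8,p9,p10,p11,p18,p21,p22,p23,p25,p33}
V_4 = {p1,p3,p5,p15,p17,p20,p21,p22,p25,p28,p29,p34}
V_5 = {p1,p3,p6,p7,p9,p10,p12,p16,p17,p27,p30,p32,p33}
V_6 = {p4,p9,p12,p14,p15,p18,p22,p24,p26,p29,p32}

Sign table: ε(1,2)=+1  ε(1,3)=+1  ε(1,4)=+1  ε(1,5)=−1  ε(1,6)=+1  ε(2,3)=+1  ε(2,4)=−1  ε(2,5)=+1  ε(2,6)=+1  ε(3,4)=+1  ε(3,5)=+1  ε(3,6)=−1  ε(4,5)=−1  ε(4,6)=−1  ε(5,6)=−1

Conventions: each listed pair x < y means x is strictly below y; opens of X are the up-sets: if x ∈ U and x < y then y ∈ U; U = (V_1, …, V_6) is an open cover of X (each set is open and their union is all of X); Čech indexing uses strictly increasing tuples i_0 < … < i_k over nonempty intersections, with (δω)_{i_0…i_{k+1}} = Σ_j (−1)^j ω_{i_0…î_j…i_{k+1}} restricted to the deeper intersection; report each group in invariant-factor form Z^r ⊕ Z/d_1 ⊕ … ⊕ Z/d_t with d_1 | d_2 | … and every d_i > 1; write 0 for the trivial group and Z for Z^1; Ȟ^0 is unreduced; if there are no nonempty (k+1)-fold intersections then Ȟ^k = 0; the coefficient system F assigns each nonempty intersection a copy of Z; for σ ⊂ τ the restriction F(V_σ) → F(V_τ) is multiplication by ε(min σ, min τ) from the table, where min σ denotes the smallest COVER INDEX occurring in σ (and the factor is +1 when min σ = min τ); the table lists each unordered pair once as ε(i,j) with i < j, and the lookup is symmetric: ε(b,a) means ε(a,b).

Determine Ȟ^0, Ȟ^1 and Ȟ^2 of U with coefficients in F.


cover nerve:
  V12={p4,p13,p23} V13={p2,p21,p23} V14={p17,p21,p34} V15={p6,p12,p17} V16={p4,p12,p26} V23={p11,p23,p33} V24={p1,p28,p29} V25={p1,p7,p30,p33} V26={p4,p24,p29} V34={p21,p22,p25} V35={p9,p10,p33} V36={p9,p18,p22} V45={p1,p3,p17} V46={p15,p22,p29} V56={p9,p12,p32}
  V123={p23} V126={p4} V134={p21} V145={p17} V156={p12} V235={p33} V245={p1} V246={p29} V346={p22} V356={p9}
C dims 6,15,10; δ0: rk 6, SNF 1^5·2; δ1: rk 9, SNF 1^9
Ȟ^0: (6−6)−0=0 ⇒ 0
Ȟ^1: (15−9)−6=0 plus torsion [2] ⇒ Z/2
Ȟ^2: (10−0)−9=1 ⇒ Z

Ȟ^0 ≅ 0, Ȟ^1 ≅ Z/2, Ȟ^2 ≅ Z


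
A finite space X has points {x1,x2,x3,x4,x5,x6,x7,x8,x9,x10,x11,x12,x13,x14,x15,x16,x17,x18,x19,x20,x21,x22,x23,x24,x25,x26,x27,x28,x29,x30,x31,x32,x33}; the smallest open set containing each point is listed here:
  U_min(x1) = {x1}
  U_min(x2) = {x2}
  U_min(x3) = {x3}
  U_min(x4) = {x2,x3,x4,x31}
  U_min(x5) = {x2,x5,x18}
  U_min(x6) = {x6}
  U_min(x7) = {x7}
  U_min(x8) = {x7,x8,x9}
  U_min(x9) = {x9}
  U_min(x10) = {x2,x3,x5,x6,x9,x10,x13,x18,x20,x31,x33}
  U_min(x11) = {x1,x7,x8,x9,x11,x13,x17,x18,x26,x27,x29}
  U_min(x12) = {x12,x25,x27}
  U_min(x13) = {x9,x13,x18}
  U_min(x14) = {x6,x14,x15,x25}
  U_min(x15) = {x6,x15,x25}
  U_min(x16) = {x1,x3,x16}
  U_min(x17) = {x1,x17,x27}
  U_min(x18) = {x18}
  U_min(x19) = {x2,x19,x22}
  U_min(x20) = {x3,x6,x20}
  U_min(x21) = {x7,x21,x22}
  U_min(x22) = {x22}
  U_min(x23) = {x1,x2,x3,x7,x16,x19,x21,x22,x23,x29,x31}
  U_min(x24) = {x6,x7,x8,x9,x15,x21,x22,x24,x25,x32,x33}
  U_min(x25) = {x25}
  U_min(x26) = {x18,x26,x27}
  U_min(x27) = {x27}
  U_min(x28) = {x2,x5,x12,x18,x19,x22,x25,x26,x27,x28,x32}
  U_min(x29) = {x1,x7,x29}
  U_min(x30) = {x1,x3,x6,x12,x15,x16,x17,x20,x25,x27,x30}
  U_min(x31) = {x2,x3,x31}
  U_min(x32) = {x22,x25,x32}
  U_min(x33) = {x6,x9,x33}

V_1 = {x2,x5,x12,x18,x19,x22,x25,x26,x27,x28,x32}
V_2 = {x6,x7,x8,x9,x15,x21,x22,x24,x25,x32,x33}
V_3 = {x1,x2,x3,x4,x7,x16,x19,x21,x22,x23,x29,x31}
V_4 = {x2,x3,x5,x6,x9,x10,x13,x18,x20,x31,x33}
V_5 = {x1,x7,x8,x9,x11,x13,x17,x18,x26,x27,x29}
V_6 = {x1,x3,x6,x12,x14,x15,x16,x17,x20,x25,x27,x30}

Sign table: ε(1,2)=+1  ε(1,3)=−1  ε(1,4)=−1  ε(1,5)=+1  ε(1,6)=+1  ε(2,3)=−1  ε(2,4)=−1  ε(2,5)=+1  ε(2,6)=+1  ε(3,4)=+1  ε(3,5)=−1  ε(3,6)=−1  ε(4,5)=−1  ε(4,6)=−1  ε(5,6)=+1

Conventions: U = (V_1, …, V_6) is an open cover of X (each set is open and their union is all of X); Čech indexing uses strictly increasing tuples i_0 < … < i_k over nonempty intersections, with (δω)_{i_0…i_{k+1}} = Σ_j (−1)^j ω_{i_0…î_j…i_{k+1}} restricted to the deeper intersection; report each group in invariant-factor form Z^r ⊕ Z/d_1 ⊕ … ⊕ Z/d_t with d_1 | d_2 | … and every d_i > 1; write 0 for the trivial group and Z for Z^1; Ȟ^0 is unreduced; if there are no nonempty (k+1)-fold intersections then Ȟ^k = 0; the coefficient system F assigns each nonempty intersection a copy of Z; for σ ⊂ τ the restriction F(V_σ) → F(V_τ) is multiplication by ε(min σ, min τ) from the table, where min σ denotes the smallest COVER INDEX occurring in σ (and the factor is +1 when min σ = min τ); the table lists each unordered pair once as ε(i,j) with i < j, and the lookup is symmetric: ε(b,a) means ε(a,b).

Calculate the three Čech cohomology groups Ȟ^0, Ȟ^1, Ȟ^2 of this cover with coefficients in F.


Ȟ^0(U;F) ≅ Z, Ȟ^1(U;F) ≅ 0, Ȟ^2(U;F) ≅ Z/2

nerve of the cover:
  V12={x22,x25,x32} V13={x2,x19,x22} V14={x2,x5,x18} V15={x18,x26,x27} V16={x12,x25,x27} V23={x7,x21,x22} V24={x6,x9,x33} V25={x7,x8,x9} V26={x6,x15,x25} V34={x2,x3,x31} V35={x1,x7,x29} V36={x1,x3,x16} V45={x9,x13,x18} V46={x3,x6,x20} V56={x1,x17,x27}
  V123={x22} V126={x25} V134={x2} V145={x18} V156={x27} V235={x7} V245={x9} V246={x6} V346={x3} V356={x1}
C dims 6,15,10; δ0: rk 5, SNF 1^5; δ1: rk 10, SNF 1^9·2
Ȟ^0 = (6 − 5) − 0 = 1, so Ȟ^0 ≅ Z
Ȟ^1 = (15 − 10) − 5 = 0, so Ȟ^1 ≅ 0
Ȟ^2 = (10 − 0) − 10 = 0 plus torsion [2], so Ȟ^2 ≅ Z/2


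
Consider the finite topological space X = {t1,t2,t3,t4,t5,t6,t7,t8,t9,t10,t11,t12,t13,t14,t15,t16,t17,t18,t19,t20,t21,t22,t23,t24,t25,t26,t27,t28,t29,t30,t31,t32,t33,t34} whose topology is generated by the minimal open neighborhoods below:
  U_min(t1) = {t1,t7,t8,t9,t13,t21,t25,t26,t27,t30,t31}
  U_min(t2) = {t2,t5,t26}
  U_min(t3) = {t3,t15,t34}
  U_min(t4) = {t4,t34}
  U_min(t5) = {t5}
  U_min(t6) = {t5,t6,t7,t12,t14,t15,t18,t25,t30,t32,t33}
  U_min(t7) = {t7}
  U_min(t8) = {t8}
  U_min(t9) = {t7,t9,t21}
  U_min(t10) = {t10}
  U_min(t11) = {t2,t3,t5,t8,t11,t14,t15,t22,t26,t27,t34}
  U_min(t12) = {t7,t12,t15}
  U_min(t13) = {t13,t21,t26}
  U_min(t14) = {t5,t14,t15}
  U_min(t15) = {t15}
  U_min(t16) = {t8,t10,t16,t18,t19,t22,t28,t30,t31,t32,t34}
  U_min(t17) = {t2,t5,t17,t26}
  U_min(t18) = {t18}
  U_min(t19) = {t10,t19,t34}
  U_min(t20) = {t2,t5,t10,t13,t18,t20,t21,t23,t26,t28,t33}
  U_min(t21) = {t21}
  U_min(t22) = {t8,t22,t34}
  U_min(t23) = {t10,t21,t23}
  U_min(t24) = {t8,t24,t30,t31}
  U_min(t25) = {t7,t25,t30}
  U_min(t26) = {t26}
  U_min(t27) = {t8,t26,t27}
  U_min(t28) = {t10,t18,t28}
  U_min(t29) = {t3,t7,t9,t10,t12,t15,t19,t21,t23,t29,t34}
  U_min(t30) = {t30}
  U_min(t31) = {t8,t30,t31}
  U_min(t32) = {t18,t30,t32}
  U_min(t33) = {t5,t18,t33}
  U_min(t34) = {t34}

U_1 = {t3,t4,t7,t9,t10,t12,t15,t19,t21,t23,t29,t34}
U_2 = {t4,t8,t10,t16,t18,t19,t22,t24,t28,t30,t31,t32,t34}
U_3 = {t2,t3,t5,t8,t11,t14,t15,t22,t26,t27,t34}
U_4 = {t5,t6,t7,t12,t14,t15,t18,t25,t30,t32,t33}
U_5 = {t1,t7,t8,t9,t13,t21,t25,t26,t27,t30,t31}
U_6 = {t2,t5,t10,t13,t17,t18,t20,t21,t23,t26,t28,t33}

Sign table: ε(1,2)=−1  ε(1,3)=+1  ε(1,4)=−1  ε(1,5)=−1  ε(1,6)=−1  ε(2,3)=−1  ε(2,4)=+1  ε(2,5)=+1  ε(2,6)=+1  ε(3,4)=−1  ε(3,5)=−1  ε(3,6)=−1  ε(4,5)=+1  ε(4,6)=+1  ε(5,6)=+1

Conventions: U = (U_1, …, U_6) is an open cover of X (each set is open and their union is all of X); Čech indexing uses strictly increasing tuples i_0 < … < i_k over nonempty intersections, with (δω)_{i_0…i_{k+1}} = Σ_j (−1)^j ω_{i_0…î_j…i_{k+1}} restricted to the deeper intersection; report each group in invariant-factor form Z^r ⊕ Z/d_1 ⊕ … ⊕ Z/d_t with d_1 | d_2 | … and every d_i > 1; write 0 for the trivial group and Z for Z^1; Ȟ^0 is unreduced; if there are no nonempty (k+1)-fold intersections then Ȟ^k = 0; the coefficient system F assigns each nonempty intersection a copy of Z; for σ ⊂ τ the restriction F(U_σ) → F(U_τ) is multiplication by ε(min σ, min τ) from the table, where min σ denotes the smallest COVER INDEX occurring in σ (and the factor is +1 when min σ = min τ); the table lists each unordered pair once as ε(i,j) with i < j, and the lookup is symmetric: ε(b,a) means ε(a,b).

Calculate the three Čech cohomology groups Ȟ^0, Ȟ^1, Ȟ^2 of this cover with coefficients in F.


Ȟ^0 = Z,  Ȟ^1 = 0,  Ȟ^2 = Z/2

nonempty intersections:
  U12={t4,t10,t19,t34} U13={t3,t15,t34} U14={t7,t12,t15} U15={t7,t9,t21} U16={t10,t21,t23} U23={t8,t22,t34} U24={t18,t30,t32} U25={t8,t30,t31} U26={t10,t18,t28} U34={t5,t14,t15} U35={t8,t26,t27} U36={t2,t5,t26} U45={t7,t25,t30} U46={t5,t18,t33} U56={t13,t21,t26}
  U123={t34} U126={t10} U134={t15} U145={t7} U156={t21} U235={t8} U245={t30} U246={t18} U346={t5} U356={t26}
C dims 6,15,10; δ0: rk 5, SNF 1^5; δ1: rk 10, SNF 1^9·2
Ȟ^0: (6−5)−0=1 ⇒ Z
Ȟ^1: (15−10)−5=0 ⇒ 0
Ȟ^2: (10−0)−10=0 plus torsion [2] ⇒ Z/2


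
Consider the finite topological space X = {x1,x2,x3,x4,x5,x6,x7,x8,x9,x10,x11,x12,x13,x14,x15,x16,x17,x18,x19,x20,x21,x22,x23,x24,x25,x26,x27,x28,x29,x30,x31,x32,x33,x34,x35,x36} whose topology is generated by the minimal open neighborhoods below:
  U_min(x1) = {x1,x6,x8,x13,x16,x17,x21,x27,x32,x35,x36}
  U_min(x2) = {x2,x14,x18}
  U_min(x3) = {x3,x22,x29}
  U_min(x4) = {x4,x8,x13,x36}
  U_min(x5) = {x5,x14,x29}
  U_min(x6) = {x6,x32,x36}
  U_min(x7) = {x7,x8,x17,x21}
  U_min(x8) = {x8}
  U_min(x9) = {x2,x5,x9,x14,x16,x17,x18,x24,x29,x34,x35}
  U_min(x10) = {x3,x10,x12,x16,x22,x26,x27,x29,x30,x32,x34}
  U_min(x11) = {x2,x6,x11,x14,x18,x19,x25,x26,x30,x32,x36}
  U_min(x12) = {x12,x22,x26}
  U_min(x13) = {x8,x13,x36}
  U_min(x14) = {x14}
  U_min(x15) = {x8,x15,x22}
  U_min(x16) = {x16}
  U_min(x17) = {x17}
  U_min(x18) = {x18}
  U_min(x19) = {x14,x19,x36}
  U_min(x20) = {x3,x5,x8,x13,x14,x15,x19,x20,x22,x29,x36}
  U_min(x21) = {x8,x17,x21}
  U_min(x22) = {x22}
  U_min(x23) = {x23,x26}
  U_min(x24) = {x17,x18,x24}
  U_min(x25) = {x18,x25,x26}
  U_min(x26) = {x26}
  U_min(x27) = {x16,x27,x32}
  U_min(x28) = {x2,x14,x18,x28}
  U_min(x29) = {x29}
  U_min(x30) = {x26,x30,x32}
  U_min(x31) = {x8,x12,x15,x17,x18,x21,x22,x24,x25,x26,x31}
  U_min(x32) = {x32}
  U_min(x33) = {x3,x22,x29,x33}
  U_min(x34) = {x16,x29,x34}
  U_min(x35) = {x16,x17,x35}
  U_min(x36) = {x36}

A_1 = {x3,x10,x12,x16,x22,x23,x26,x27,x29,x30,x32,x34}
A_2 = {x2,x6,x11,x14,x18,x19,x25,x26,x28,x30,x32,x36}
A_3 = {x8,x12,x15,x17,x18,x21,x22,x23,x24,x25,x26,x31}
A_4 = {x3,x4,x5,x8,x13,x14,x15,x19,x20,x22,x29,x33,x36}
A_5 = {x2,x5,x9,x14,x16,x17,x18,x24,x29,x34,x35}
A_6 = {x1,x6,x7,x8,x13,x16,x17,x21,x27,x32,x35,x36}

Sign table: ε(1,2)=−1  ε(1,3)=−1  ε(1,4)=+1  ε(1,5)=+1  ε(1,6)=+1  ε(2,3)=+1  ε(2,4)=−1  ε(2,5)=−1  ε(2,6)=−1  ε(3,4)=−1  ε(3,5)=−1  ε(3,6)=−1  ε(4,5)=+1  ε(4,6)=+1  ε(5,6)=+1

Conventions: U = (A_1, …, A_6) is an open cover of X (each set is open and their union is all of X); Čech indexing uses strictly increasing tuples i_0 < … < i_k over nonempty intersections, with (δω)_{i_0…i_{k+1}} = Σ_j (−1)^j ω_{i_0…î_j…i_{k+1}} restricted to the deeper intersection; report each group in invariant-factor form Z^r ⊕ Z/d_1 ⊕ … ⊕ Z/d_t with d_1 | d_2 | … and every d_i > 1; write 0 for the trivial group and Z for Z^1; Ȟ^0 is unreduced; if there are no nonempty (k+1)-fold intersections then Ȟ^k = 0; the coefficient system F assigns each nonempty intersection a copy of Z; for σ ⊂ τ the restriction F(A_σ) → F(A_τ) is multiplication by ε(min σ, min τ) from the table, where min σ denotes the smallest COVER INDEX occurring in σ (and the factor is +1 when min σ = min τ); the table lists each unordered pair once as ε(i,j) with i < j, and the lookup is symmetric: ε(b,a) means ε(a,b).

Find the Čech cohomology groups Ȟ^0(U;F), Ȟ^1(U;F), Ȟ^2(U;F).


nerve of the cover:
  A12={x26,x30,x32} A13={x12,x22,x23,x26} A14={x3,x22,x29} A15={x16,x29,x34} A16={x16,x27,x32} A23={x18,x25,x26} A24={x14,x19,x36} A25={x2,x14,x18} A26={x6,x32,x36} A34={x8,x15,x22} A35={x17,x18,x24} A36={x8,x17,x21} A45={x5,x14,x29} A46={x8,x13,x36} A56={x16,x17,x35}
  A123={x26} A126={x32} A134={x22} A145={x29} A156={x16} A235={x18} A245={x14} A246={x36} A346={x8} A356={x17}
C dims 6,15,10; δ0: rk 5, SNF 1^5; δ1: rk 10, SNF 1^9·2
Ȟ^0 = (6 − 5) − 0 = 1, so Ȟ^0 ≅ Z
Ȟ^1 = (15 − 10) − 5 = 0, so Ȟ^1 ≅ 0
Ȟ^2 = (10 − 0) − 10 = 0 plus torsion [2], so Ȟ^2 ≅ Z/2

Ȟ^0 = Z, Ȟ^1 = 0, Ȟ^2 = Z/2


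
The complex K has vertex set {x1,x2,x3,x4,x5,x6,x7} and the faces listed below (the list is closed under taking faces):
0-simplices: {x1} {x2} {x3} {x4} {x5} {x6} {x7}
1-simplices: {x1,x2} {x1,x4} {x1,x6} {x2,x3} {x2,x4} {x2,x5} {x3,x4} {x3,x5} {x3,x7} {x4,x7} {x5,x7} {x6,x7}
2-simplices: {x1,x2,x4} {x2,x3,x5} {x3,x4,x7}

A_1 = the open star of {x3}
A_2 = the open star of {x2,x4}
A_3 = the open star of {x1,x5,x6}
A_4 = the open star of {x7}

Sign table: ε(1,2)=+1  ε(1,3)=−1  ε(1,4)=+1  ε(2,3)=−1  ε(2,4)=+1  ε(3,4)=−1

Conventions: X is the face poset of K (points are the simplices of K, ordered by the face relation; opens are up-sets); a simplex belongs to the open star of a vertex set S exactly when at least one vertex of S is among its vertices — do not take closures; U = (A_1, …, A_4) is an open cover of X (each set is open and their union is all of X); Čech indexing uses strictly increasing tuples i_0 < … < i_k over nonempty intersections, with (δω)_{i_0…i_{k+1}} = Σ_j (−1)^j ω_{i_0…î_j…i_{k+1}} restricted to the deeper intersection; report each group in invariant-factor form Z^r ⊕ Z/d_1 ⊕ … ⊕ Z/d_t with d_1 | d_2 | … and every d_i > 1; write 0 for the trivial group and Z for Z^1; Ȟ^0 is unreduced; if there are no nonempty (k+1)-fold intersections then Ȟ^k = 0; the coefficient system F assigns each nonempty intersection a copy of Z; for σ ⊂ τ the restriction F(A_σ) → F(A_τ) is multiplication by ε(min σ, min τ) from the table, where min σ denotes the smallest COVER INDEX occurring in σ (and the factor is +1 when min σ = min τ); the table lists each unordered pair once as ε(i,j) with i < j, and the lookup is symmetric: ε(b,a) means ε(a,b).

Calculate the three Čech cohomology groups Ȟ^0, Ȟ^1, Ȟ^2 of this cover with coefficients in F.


Ȟ^0 = Z,  Ȟ^1 = Z,  Ȟ^2 = 0

cover nerve:
  A1={{x3},{x2,x3},{x3,x4},{x3,x5},{x3,x7},{x2,x3,x5},{x3,x4,x7}} A2={{x2},{x4},{x1,x2},{x1,x4},{x2,x3},{x2,x4},{x2,x5},{x3,x4},{x4,x7},{x1,x2,x4},{x2,x3,x5},{x3,x4,x7}} A3={{x1},{x5},{x6},{x1,x2},{x1,x4},{x1,x6},{x2,x5},{x3,x5},{x5,x7},{x6,x7},{x1,x2,x4},{x2,x3,x5}} A4={{x7},{x3,x7},{x4,x7},{x5,x7},{x6,x7},{x3,x4,x7}}
  A12={{x2,x3},{x3,x4},{x2,x3,x5},{x3,x4,x7}} A13={{x3,x5},{x2,x3,x5}} A14={{x3,x7},{x3,x4,x7}} A23={{x1,x2},{x1,x4},{x2,x5},{x1,x2,x4},{x2,x3,x5}} A24={{x4,x7},{x3,x4,x7}} A34={{x5,x7},{x6,x7}}
  A123={{x2,x3,x5}} A124={{x3,x4,x7}}
C dims 4,6,2; δ0: rk 3, SNF 1^3; δ1: rk 2, SNF 1^2
Ȟ^0: (4−3)−0=1 ⇒ Z
Ȟ^1: (6−2)−3=1 ⇒ Z
Ȟ^2: (2−0)−2=0 ⇒ 0


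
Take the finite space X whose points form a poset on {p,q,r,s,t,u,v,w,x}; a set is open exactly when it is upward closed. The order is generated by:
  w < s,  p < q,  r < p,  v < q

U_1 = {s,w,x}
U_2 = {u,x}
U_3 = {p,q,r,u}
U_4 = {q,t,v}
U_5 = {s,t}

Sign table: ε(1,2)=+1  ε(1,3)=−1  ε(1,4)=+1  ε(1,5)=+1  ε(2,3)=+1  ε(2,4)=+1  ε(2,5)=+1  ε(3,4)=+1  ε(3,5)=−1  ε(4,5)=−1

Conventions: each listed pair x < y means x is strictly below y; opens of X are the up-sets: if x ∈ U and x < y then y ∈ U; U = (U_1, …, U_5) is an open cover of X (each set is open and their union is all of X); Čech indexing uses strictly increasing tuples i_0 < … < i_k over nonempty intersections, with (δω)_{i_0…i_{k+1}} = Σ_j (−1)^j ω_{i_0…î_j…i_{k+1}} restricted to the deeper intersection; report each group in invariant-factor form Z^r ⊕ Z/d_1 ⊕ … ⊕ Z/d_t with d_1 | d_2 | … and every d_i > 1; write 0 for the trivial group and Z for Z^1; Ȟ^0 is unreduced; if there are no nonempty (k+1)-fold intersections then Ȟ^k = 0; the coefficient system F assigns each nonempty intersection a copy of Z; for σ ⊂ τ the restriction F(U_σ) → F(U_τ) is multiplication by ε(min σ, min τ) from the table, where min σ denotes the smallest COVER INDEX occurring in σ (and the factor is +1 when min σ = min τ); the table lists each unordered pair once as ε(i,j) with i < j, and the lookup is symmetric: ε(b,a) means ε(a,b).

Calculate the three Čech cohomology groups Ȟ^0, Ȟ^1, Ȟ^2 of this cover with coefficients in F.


Ȟ^0 = 0; Ȟ^1 = Z/2; Ȟ^2 = 0

nonempty intersections:
  U12={x} U15={s} U23={u} U34={q} U45={t}
C dims 5,5; δ0: rk 5, SNF 1^4·2
Ȟ^0: (5−5)−0=0 ⇒ 0
Ȟ^1: (5−0)−5=0 plus torsion [2] ⇒ Z/2
Ȟ^2: (0−0)−0=0 ⇒ 0


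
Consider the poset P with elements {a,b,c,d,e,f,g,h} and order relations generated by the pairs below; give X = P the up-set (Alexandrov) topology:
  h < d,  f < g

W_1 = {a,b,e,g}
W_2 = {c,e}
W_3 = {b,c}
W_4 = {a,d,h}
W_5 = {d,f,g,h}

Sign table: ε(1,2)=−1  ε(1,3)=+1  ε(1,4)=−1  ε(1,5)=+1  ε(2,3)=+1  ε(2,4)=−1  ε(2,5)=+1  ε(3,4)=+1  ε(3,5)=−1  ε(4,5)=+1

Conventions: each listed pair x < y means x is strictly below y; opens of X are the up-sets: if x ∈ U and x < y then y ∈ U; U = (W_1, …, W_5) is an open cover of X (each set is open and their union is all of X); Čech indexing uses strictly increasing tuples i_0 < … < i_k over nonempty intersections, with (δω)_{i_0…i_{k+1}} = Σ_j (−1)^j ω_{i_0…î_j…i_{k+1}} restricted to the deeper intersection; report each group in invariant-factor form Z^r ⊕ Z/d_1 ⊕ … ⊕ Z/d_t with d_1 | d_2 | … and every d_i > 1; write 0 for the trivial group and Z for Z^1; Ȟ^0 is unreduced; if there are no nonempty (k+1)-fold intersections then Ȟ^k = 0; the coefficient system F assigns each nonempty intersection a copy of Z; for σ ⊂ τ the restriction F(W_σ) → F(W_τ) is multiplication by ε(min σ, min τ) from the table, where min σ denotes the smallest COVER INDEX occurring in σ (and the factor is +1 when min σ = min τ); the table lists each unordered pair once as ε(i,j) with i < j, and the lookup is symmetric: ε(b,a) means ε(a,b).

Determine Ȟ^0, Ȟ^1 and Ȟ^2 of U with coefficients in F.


nerve simplices:
  W12={e} W13={b} W14={a} W15={g} W23={c} W45={d,h}
C dims 5,6; δ0: rk 5, SNF 1^4·2
degree 0: 5−5−0 = 0 → Ȟ^0 ≅ 0
degree 1: 6−0−5 = 1 plus torsion [2] → Ȟ^1 ≅ Z ⊕ Z/2
degree 2: 0−0−0 = 0 → Ȟ^2 ≅ 0

Ȟ^0 = 0; Ȟ^1 = Z ⊕ Z/2; Ȟ^2 = 0


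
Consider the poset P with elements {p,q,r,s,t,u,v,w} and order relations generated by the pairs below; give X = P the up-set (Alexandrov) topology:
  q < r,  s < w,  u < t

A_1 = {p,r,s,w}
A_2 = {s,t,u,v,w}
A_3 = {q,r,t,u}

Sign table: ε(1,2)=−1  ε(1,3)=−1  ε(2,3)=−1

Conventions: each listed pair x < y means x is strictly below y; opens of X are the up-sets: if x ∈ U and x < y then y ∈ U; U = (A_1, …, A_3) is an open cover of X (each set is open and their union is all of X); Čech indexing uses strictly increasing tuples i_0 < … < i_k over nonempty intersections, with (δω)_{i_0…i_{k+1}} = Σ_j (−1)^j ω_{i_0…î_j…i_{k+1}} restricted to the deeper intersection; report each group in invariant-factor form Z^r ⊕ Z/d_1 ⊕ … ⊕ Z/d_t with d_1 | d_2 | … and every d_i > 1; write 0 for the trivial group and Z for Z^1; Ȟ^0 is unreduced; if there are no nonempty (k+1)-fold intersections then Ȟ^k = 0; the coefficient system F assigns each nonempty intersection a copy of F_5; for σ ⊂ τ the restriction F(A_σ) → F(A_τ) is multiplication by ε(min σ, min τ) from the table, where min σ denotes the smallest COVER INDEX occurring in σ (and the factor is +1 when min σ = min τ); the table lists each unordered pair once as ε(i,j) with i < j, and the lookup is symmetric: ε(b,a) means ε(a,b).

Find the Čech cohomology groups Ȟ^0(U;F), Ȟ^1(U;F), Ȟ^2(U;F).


cover nerve:
  A12={s,w} A13={r} A23={t,u}
C dims 3,3; δ0: rk_F5 3
Ȟ^0: (3−3)−0=0 ⇒ 0
Ȟ^1: (3−0)−3=0 ⇒ 0
Ȟ^2: (0−0)−0=0 ⇒ 0

Ȟ^0 = 0; Ȟ^1 = 0; Ȟ^2 = 0


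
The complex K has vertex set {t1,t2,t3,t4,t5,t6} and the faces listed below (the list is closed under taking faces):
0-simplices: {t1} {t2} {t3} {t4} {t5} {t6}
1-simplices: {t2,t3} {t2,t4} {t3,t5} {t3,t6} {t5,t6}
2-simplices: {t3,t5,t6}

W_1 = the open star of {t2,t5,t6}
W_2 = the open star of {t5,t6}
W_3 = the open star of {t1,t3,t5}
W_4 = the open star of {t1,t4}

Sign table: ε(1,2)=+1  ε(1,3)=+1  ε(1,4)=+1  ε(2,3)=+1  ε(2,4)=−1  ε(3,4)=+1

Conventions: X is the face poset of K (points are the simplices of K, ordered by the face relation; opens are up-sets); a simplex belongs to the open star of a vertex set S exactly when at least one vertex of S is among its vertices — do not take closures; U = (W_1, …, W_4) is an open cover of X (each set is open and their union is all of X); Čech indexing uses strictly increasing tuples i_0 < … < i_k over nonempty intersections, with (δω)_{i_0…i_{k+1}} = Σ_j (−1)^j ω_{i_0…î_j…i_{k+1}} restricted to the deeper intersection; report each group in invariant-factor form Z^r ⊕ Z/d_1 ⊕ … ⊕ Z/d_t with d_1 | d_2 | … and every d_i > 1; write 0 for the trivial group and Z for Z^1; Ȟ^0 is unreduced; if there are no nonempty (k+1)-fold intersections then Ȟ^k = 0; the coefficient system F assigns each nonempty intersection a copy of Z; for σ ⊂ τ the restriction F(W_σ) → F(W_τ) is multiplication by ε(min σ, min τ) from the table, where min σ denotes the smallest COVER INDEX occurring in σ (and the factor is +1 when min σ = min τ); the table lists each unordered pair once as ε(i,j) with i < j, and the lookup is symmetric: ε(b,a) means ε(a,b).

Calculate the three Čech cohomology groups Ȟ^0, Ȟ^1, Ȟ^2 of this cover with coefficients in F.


Ȟ^0 = Z; Ȟ^1 = Z; Ȟ^2 = 0

nonempty intersections:
  W1={{t2},{t5},{t6},{t2,t3},{t2,t4},{t3,t5},{t3,t6},{t5,t6},{t3,t5,t6}} W2={{t5},{t6},{t3,t5},{t3,t6},{t5,t6},{t3,t5,t6}} W3={{t1},{t3},{t5},{t2,t3},{t3,t5},{t3,t6},{t5,t6},{t3,t5,t6}} W4={{t1},{t4},{t2,t4}}
  W12={{t5},{t6},{t3,t5},{t3,t6},{t5,t6},{t3,t5,t6}} W13={{t5},{t2,t3},{t3,t5},{t3,t6},{t5,t6},{t3,t5,t6}} W14={{t2,t4}} W23={{t5},{t3,t5},{t3,t6},{t5,t6},{t3,t5,t6}} W34={{t1}}
  W123={{t5},{t3,t5},{t3,t6},{t5,t6},{t3,t5,t6}}
C dims 4,5,1; δ0: rk 3, SNF 1^3; δ1: rk 1, SNF 1^1
Ȟ^0: (4−3)−0=1 ⇒ Z
Ȟ^1: (5−1)−3=1 ⇒ Z
Ȟ^2: (1−0)−1=0 ⇒ 0
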